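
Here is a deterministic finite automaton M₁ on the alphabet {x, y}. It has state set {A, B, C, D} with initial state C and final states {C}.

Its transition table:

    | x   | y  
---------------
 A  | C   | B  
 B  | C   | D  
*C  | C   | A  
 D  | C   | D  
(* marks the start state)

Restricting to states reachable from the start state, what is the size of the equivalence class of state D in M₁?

Every state is reachable, so we keep all 4.
Start with accepting vs non-accepting: {C} | {A,B,D}.
The partition is now stable with 2 blocks: {C} | {A,B,D}.
The equivalence class containing D is {A,B,D}, of size 3.

3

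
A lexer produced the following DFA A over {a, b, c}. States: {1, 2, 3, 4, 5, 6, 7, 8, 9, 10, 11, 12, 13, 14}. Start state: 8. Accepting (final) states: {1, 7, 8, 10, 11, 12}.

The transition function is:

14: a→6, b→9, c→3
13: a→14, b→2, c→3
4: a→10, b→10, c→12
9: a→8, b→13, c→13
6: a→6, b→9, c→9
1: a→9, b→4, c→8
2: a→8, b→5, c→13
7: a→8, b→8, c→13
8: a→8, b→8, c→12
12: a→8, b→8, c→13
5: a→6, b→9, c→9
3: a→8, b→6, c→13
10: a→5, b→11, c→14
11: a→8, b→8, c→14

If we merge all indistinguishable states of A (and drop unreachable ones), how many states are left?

States {1,4,7,10,11} cannot be reached from the start state, so discard them.
P0 = {8,12} | {2,3,5,6,9,13,14}.
Split {8,12} by δ(·,c) → {8} and {12}.
Refine {2,3,5,6,9,13,14} on symbol a: members go to different blocks, giving {5,6,13,14} and {2,3,9}.
No further refinement is possible. Final partition (4 blocks): {8} | {5,6,13,14} | {12} | {2,3,9}.

4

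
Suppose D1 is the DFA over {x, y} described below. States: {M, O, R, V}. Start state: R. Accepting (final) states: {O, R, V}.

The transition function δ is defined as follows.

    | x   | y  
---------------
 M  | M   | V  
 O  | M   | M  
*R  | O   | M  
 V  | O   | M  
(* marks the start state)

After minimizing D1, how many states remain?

3

Every state is reachable, so we keep all 4.
Initial partition by acceptance: {O,R,V} | {M}.
Split {O,R,V} by δ(·,x) → {R,V} and {O}.
The partition is now stable with 3 blocks: {R,V} | {M} | {O}.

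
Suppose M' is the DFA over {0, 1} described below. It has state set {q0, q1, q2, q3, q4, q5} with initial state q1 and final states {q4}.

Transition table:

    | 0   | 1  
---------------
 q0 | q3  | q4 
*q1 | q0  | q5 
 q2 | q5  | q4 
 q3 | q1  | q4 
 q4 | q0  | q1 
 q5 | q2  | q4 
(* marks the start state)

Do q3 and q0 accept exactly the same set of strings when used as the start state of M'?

Every state is reachable, so we keep all 6.
P0 = {q4} | {q0,q1,q2,q3,q5}.
Refine {q0,q1,q2,q3,q5} on symbol 1: members go to different blocks, giving {q0,q2,q3,q5} and {q1}.
On input 0, block {q0,q2,q3,q5} splits into {q0,q2,q5} and {q3}.
Split {q0,q2,q5} by δ(·,0) → {q2,q5} and {q0}.
Stable partition: {q4} | {q2,q5} | {q1} | {q3} | {q0} — 5 equivalence classes.
q3 and q0 end up in different blocks, so they are distinguishable. For instance, the string '01' is accepted from only q0.

No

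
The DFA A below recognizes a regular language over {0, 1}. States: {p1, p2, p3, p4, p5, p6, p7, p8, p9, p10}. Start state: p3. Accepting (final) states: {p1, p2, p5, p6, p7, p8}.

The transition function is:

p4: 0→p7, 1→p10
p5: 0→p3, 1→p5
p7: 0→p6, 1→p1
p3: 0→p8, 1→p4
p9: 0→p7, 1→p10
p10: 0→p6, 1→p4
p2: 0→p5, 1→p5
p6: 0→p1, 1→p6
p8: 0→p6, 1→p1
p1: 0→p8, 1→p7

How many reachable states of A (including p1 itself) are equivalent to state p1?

States {p2,p5,p9} cannot be reached from the start state, so discard them.
P0 = {p1,p6,p7,p8} | {p3,p4,p10}.
Stable partition: {p1,p6,p7,p8} | {p3,p4,p10} — 2 equivalence classes.
The equivalence class containing p1 is {p1,p6,p7,p8}, of size 4.

4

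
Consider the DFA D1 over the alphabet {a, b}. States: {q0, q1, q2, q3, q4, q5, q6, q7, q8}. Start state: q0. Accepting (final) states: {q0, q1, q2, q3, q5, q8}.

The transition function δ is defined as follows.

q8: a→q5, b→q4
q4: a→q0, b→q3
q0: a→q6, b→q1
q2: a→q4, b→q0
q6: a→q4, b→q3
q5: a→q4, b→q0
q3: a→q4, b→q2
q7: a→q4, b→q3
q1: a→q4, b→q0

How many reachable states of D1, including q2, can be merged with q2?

First remove the unreachable states {q5,q7,q8}; 6 states remain.
P0 = {q0,q1,q2,q3} | {q4,q6}.
Split {q4,q6} by δ(·,a) → {q4} and {q6}.
Refine {q0,q1,q2,q3} on symbol a: members go to different blocks, giving {q1,q2,q3} and {q0}.
On input b, block {q1,q2,q3} splits into {q1,q2} and {q3}.
The partition is now stable with 5 blocks: {q1,q2} | {q4} | {q6} | {q0} | {q3}.
State q2 belongs to the block {q1,q2}, which has 2 states.

2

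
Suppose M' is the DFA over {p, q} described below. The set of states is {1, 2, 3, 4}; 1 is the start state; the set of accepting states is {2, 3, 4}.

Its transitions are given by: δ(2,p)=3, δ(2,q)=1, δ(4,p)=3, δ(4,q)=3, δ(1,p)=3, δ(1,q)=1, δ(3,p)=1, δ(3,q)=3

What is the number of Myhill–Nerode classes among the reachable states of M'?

2

Reachable states from the start: {1,3}. Unreachable: {2,4} — drop them.
P0 = {3} | {1}.
No further refinement is possible. Final partition (2 blocks): {3} | {1}.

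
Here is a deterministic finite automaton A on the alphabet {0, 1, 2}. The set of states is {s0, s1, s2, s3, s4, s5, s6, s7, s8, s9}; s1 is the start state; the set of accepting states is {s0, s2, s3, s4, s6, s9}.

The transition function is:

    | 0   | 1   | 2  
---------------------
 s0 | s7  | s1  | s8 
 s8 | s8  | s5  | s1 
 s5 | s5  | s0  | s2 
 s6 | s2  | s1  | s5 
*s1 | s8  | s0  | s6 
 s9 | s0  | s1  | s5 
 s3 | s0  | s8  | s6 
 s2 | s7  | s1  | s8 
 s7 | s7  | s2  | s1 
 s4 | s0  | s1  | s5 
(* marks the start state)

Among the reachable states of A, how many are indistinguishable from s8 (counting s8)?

1

States {s3,s4,s9} cannot be reached from the start state, so discard them.
Start with accepting vs non-accepting: {s0,s2,s6} | {s1,s5,s7,s8}.
Split {s0,s2,s6} by δ(·,0) → {s0,s2} and {s6}.
On input 1, block {s1,s5,s7,s8} splits into {s1,s5,s7} and {s8}.
On input 0, block {s1,s5,s7} splits into {s5,s7} and {s1}.
Refine {s5,s7} on symbol 2: members go to different blocks, giving {s5} and {s7}.
The partition is now stable with 6 blocks: {s0,s2} | {s5} | {s6} | {s8} | {s1} | {s7}.
State s8 belongs to the block {s8}, which has 1 states.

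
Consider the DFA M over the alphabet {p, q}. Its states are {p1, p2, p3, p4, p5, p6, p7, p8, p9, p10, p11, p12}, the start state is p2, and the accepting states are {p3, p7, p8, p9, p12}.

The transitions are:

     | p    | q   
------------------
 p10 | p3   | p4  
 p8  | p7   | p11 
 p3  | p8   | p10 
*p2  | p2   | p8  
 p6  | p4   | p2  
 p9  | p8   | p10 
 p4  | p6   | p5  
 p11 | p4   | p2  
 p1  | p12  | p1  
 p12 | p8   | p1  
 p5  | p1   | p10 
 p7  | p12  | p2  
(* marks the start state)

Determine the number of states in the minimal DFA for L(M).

10

Reachable states from the start: {p1,p2,p3,p4,p5,p6,p7,p8,p10,p11,p12}. Unreachable: {p9} — drop them.
P0 = {p3,p7,p8,p12} | {p1,p2,p4,p5,p6,p10,p11}.
Split {p1,p2,p4,p5,p6,p10,p11} by δ(·,p) → {p2,p4,p5,p6,p11} and {p1,p10}.
Refine {p3,p7,p8,p12} on symbol q: members go to different blocks, giving {p3,p12} and {p7,p8}.
Refine {p2,p4,p5,p6,p11} on symbol p: members go to different blocks, giving {p2,p4,p6,p11} and {p5}.
Split {p2,p4,p6,p11} by δ(·,q) → {p6,p11} and {p2} and {p4}.
Split {p1,p10} by δ(·,q) → {p1} and {p10}.
Split {p3,p12} by δ(·,q) → {p3} and {p12}.
On input p, block {p7,p8} splits into {p7} and {p8}.
The partition is now stable with 10 blocks: {p3} | {p6,p11} | {p1} | {p7} | {p5} | {p2} | {p4} | {p10} | {p12} | {p8}.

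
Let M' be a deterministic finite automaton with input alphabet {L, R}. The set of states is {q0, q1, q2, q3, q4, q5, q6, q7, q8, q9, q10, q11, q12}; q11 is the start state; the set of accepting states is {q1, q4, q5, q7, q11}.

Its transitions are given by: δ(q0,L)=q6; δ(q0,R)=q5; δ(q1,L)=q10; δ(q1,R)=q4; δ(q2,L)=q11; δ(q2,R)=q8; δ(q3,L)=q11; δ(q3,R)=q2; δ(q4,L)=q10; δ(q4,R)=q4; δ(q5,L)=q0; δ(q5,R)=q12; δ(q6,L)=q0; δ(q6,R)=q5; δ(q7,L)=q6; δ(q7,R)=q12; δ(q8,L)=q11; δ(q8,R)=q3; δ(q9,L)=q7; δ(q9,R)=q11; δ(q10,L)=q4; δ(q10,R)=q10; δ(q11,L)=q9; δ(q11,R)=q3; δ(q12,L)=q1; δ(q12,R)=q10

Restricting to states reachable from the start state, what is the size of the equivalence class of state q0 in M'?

All states are reachable from the start state.
Initial partition by acceptance: {q1,q4,q5,q7,q11} | {q0,q2,q3,q6,q8,q9,q10,q12}.
On input R, block {q1,q4,q5,q7,q11} splits into {q5,q7,q11} and {q1,q4}.
Split {q0,q2,q3,q6,q8,q9,q10,q12} by δ(·,L) → {q2,q3,q8,q9} and {q0,q6} and {q10,q12}.
Refine {q5,q7,q11} on symbol L: members go to different blocks, giving {q5,q7} and {q11}.
Refine {q2,q3,q8,q9} on symbol L: members go to different blocks, giving {q2,q3,q8} and {q9}.
The partition is now stable with 7 blocks: {q5,q7} | {q2,q3,q8} | {q1,q4} | {q0,q6} | {q10,q12} | {q11} | {q9}.
The equivalence class containing q0 is {q0,q6}, of size 2.

2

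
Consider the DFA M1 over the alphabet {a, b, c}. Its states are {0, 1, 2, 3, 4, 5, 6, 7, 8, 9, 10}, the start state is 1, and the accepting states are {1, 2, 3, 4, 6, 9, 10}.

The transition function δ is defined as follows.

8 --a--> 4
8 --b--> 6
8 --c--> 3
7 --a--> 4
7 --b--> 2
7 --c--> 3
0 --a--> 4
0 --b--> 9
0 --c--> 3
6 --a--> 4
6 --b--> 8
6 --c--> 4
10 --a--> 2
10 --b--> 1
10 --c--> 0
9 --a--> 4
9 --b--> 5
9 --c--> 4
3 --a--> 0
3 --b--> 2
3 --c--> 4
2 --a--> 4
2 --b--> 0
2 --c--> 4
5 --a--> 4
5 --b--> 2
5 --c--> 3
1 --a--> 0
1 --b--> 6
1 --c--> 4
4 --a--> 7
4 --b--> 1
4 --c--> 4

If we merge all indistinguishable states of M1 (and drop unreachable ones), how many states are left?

4

States {10} cannot be reached from the start state, so discard them.
Start with accepting vs non-accepting: {1,2,3,4,6,9} | {0,5,7,8}.
Split {1,2,3,4,6,9} by δ(·,a) → {1,3,4} and {2,6,9}.
On input b, block {1,3,4} splits into {1,3} and {4}.
The partition is now stable with 4 blocks: {1,3} | {0,5,7,8} | {2,6,9} | {4}.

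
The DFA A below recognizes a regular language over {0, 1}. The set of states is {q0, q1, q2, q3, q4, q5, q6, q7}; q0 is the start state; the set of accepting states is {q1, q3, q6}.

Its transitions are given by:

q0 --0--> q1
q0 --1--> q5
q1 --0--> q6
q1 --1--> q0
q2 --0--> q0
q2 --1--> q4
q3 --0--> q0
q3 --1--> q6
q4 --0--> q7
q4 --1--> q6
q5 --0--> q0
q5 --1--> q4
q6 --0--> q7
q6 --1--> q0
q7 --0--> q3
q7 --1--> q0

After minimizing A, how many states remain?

7

First remove the unreachable states {q2}; 7 states remain.
P0 = {q1,q3,q6} | {q0,q4,q5,q7}.
Split {q1,q3,q6} by δ(·,0) → {q3,q6} and {q1}.
Split {q3,q6} by δ(·,1) → {q3} and {q6}.
On input 0, block {q0,q4,q5,q7} splits into {q4,q5} and {q0} and {q7}.
Split {q4,q5} by δ(·,0) → {q4} and {q5}.
The partition is now stable with 7 blocks: {q3} | {q4} | {q1} | {q6} | {q0} | {q7} | {q5}.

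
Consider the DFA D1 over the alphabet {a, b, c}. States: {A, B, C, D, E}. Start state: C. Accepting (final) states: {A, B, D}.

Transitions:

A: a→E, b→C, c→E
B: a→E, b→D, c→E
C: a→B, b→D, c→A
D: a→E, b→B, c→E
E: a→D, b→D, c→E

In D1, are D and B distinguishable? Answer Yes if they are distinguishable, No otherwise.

All states are reachable from the start state.
Start with accepting vs non-accepting: {A,B,D} | {C,E}.
Refine {A,B,D} on symbol b: members go to different blocks, giving {B,D} and {A}.
Split {C,E} by δ(·,c) → {C} and {E}.
Stable partition: {B,D} | {C} | {A} | {E} — 4 equivalence classes.
D and B lie in the same block of the stable partition, so they are equivalent — no string distinguishes them.

No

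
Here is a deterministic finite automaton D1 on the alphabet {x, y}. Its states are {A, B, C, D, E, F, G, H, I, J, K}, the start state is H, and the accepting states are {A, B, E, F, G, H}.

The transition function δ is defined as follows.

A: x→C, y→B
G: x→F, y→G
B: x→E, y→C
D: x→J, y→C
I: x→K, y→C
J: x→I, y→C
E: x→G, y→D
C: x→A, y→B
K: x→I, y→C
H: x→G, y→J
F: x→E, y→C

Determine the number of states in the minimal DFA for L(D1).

Start with accepting vs non-accepting: {A,B,E,F,G,H} | {C,D,I,J,K}.
Split {A,B,E,F,G,H} by δ(·,x) → {B,E,F,G,H} and {A}.
Split {B,E,F,G,H} by δ(·,y) → {B,E,F,H} and {G}.
Split {B,E,F,H} by δ(·,x) → {B,F} and {E,H}.
Split {C,D,I,J,K} by δ(·,x) → {D,I,J,K} and {C}.
The partition is now stable with 6 blocks: {B,F} | {D,I,J,K} | {A} | {G} | {E,H} | {C}.

6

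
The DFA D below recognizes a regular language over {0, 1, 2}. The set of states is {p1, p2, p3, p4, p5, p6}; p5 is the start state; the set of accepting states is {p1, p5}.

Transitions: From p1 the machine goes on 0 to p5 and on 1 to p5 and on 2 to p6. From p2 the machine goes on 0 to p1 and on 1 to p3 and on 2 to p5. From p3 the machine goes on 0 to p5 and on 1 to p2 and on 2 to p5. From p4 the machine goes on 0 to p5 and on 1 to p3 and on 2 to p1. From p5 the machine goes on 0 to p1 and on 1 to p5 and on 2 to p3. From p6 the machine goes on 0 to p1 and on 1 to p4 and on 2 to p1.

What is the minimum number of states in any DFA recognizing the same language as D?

2

All states are reachable from the start state.
P0 = {p1,p5} | {p2,p3,p4,p6}.
Stable partition: {p1,p5} | {p2,p3,p4,p6} — 2 equivalence classes.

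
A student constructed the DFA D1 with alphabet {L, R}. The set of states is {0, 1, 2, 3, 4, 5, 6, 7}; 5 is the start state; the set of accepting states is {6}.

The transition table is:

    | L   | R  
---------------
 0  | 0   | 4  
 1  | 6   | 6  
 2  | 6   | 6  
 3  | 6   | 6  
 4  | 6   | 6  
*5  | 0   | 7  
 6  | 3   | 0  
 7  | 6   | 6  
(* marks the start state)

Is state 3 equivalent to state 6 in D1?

First remove the unreachable states {1,2}; 6 states remain.
P0 = {6} | {0,3,4,5,7}.
Split {0,3,4,5,7} by δ(·,L) → {3,4,7} and {0,5}.
The partition is now stable with 3 blocks: {6} | {3,4,7} | {0,5}.
3 and 6 end up in different blocks, so they are distinguishable. For instance, the string 'ε' is accepted from only 6.

No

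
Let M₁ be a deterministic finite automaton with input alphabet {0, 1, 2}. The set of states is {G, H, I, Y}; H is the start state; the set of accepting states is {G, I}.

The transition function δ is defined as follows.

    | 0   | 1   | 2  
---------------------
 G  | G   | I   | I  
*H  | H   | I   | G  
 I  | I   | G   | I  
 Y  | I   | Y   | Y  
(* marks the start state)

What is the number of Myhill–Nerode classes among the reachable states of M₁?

2

Reachable states from the start: {G,H,I}. Unreachable: {Y} — drop them.
Initial partition by acceptance: {G,I} | {H}.
Stable partition: {G,I} | {H} — 2 equivalence classes.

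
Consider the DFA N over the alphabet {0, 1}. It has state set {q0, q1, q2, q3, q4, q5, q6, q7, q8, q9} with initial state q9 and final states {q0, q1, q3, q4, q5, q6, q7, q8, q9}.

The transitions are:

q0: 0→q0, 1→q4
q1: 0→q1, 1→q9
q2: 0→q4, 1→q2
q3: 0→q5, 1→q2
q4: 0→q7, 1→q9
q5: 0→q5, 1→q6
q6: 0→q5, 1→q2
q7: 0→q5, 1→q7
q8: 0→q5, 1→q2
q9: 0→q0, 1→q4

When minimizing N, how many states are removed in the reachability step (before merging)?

Starting at q9 and following transitions, the reachable set is {q0, q2, q4, q5, q6, q7, q9}. That leaves q1, q3, q8 unreachable — 3 in total.

3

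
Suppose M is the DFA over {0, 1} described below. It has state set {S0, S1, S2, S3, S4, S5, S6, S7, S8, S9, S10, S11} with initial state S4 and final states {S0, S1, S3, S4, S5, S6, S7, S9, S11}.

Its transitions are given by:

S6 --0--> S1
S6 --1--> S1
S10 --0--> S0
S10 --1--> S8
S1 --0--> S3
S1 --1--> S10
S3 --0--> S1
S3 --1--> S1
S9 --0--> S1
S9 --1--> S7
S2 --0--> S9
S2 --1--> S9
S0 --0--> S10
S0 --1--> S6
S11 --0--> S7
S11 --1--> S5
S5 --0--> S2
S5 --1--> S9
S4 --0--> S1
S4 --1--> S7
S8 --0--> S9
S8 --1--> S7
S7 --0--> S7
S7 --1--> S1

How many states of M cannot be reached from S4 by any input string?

Starting at S4 and following transitions, the reachable set is {S0, S1, S3, S4, S6, S7, S8, S9, S10}. That leaves S2, S5, S11 unreachable — 3 in total.

3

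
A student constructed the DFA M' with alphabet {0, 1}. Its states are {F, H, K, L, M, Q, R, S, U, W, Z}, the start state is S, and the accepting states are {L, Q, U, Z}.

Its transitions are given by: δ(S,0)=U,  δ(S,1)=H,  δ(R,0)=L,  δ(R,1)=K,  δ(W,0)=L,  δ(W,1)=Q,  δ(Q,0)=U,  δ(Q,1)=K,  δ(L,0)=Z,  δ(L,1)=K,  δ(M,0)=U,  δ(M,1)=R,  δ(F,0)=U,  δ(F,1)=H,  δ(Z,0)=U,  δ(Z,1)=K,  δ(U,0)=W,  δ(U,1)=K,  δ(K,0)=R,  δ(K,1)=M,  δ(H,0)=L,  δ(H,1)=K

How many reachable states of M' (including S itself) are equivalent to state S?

2

States {F} cannot be reached from the start state, so discard them.
P0 = {L,Q,U,Z} | {H,K,M,R,S,W}.
Split {L,Q,U,Z} by δ(·,0) → {L,Q,Z} and {U}.
Split {L,Q,Z} by δ(·,0) → {Q,Z} and {L}.
Split {H,K,M,R,S,W} by δ(·,0) → {H,R,W} and {M,S} and {K}.
Split {H,R,W} by δ(·,1) → {H,R} and {W}.
The partition is now stable with 7 blocks: {Q,Z} | {H,R} | {U} | {L} | {M,S} | {K} | {W}.
The equivalence class containing S is {M,S}, of size 2.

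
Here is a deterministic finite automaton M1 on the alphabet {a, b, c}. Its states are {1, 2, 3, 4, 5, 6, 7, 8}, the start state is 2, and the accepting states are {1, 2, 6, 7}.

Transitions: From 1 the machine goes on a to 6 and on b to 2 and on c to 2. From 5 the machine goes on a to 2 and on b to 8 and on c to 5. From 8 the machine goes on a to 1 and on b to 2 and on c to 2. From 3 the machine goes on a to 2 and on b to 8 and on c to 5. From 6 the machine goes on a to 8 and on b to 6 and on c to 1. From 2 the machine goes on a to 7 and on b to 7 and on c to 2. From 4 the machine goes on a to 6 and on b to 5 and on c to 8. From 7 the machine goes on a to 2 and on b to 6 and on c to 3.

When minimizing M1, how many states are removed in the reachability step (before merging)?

No path from 2 leads to 4; the other 7 states are all reachable.

1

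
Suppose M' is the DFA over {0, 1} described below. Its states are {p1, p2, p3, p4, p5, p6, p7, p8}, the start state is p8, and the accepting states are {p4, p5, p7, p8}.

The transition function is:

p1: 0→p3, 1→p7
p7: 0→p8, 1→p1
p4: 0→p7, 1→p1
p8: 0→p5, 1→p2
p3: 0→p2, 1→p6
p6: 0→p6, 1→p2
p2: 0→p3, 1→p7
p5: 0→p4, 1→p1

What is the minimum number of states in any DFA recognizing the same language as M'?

4

Initial partition by acceptance: {p4,p5,p7,p8} | {p1,p2,p3,p6}.
Split {p1,p2,p3,p6} by δ(·,1) → {p1,p2} and {p3,p6}.
On input 0, block {p3,p6} splits into {p3} and {p6}.
No further refinement is possible. Final partition (4 blocks): {p4,p5,p7,p8} | {p1,p2} | {p3} | {p6}.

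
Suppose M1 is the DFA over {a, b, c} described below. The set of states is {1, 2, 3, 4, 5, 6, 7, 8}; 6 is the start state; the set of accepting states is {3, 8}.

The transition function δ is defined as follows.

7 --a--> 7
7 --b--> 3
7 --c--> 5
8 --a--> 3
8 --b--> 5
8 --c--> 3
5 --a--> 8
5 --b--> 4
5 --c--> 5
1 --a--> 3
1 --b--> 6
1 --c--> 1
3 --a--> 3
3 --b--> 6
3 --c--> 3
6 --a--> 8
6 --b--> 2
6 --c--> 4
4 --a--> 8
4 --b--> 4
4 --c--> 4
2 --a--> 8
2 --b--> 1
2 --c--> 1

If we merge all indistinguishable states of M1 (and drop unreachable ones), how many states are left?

States {7} cannot be reached from the start state, so discard them.
P0 = {3,8} | {1,2,4,5,6}.
No further refinement is possible. Final partition (2 blocks): {3,8} | {1,2,4,5,6}.

2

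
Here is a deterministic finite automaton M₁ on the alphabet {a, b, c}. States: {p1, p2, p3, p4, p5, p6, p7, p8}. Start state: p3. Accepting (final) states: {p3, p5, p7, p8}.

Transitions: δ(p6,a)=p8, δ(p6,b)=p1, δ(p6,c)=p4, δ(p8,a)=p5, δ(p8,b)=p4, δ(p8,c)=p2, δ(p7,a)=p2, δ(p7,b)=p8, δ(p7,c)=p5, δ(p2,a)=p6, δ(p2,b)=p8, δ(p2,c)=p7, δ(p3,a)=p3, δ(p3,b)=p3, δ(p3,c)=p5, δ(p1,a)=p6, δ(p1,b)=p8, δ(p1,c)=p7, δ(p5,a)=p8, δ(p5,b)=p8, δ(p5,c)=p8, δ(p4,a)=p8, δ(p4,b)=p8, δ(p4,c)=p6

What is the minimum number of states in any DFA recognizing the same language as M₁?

7

All states are reachable from the start state.
P0 = {p3,p5,p7,p8} | {p1,p2,p4,p6}.
On input a, block {p3,p5,p7,p8} splits into {p3,p5,p8} and {p7}.
On input b, block {p3,p5,p8} splits into {p3,p5} and {p8}.
On input a, block {p3,p5} splits into {p3} and {p5}.
Split {p1,p2,p4,p6} by δ(·,a) → {p1,p2} and {p4,p6}.
Refine {p4,p6} on symbol b: members go to different blocks, giving {p4} and {p6}.
The partition is now stable with 7 blocks: {p3} | {p1,p2} | {p7} | {p8} | {p5} | {p4} | {p6}.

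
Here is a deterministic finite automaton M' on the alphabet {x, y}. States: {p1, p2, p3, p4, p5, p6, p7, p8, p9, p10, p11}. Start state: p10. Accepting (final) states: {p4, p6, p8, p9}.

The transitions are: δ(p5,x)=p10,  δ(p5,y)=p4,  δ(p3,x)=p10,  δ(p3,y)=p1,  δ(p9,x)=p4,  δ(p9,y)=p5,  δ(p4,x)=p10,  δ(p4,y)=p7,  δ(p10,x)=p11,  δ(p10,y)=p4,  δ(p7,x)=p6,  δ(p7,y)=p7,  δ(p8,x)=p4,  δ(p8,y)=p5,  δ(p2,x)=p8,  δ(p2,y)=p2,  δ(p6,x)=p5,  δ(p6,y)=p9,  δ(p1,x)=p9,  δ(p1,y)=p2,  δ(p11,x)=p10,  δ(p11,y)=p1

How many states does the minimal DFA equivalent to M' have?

Reachable states from the start: {p1,p2,p4,p5,p6,p7,p8,p9,p10,p11}. Unreachable: {p3} — drop them.
Initial partition by acceptance: {p4,p6,p8,p9} | {p1,p2,p5,p7,p10,p11}.
On input x, block {p4,p6,p8,p9} splits into {p4,p6} and {p8,p9}.
Split {p4,p6} by δ(·,y) → {p4} and {p6}.
Split {p1,p2,p5,p7,p10,p11} by δ(·,x) → {p5,p10,p11} and {p1,p2} and {p7}.
Refine {p5,p10,p11} on symbol y: members go to different blocks, giving {p5,p10} and {p11}.
On input x, block {p5,p10} splits into {p5} and {p10}.
The partition is now stable with 8 blocks: {p4} | {p5} | {p8,p9} | {p6} | {p1,p2} | {p7} | {p11} | {p10}.

8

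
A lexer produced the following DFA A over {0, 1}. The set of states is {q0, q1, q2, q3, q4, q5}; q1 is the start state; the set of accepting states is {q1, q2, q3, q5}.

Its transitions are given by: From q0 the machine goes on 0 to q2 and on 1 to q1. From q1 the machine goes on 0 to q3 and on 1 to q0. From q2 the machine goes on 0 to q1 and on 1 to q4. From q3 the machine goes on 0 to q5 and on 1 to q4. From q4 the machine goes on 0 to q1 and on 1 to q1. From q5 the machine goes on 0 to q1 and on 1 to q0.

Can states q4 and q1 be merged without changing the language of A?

No

Start with accepting vs non-accepting: {q1,q2,q3,q5} | {q0,q4}.
Stable partition: {q1,q2,q3,q5} | {q0,q4} — 2 equivalence classes.
q4 and q1 end up in different blocks, so they are distinguishable. For instance, the string 'ε' is accepted from only q1.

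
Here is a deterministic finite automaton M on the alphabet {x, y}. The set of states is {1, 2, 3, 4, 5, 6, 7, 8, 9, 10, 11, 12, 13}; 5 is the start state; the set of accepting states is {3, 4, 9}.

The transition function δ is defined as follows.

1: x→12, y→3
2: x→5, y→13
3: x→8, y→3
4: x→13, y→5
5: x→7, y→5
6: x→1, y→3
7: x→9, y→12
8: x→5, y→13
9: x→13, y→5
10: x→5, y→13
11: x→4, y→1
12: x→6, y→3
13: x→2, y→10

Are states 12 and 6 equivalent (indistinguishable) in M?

States {4,11} cannot be reached from the start state, so discard them.
Initial partition by acceptance: {3,9} | {1,2,5,6,7,8,10,12,13}.
On input y, block {3,9} splits into {3} and {9}.
Refine {1,2,5,6,7,8,10,12,13} on symbol x: members go to different blocks, giving {1,2,5,6,8,10,12,13} and {7}.
Refine {1,2,5,6,8,10,12,13} on symbol x: members go to different blocks, giving {1,2,6,8,10,12,13} and {5}.
Refine {1,2,6,8,10,12,13} on symbol x: members go to different blocks, giving {1,6,12,13} and {2,8,10}.
Split {1,6,12,13} by δ(·,x) → {1,6,12} and {13}.
Stable partition: {3} | {1,6,12} | {9} | {7} | {5} | {2,8,10} | {13} — 7 equivalence classes.
12 and 6 lie in the same block of the stable partition, so they are equivalent — no string distinguishes them.

Yes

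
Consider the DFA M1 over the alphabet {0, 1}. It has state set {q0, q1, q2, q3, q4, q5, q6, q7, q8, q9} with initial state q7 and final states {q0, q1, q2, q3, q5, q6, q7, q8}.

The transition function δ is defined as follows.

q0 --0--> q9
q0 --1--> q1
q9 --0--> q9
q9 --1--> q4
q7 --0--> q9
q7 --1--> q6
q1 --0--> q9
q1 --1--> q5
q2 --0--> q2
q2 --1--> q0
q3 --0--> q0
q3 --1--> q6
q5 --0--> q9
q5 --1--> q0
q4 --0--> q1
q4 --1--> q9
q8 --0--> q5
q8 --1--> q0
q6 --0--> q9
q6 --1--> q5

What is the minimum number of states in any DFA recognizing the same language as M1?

3

First remove the unreachable states {q2,q3,q8}; 7 states remain.
Start with accepting vs non-accepting: {q0,q1,q5,q6,q7} | {q4,q9}.
Split {q4,q9} by δ(·,0) → {q4} and {q9}.
The partition is now stable with 3 blocks: {q0,q1,q5,q6,q7} | {q4} | {q9}.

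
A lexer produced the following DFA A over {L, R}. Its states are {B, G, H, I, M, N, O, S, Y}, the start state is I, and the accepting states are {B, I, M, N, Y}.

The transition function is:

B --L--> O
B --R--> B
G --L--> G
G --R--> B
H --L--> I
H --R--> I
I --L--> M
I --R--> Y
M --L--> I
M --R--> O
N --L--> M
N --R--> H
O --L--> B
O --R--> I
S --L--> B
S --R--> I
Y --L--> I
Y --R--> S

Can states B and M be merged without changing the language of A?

No

States {G,H,N} cannot be reached from the start state, so discard them.
P0 = {B,I,M,Y} | {O,S}.
Refine {B,I,M,Y} on symbol L: members go to different blocks, giving {I,M,Y} and {B}.
On input R, block {I,M,Y} splits into {M,Y} and {I}.
Stable partition: {M,Y} | {O,S} | {B} | {I} — 4 equivalence classes.
B and M end up in different blocks, so they are distinguishable. For instance, the string 'L' is accepted from only M.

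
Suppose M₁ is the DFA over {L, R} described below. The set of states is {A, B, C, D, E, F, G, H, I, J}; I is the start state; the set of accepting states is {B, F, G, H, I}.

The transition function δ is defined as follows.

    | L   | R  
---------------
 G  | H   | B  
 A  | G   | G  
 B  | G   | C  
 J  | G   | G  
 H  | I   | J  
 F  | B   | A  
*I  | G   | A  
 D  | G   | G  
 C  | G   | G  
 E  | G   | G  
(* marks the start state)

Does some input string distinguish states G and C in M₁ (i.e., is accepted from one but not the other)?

Yes

Reachable states from the start: {A,B,C,G,H,I,J}. Unreachable: {D,E,F} — drop them.
P0 = {B,G,H,I} | {A,C,J}.
Refine {B,G,H,I} on symbol R: members go to different blocks, giving {B,H,I} and {G}.
Split {B,H,I} by δ(·,L) → {B,I} and {H}.
No further refinement is possible. Final partition (4 blocks): {B,I} | {A,C,J} | {G} | {H}.
G and C end up in different blocks, so they are distinguishable. For instance, the string 'ε' is accepted from only G.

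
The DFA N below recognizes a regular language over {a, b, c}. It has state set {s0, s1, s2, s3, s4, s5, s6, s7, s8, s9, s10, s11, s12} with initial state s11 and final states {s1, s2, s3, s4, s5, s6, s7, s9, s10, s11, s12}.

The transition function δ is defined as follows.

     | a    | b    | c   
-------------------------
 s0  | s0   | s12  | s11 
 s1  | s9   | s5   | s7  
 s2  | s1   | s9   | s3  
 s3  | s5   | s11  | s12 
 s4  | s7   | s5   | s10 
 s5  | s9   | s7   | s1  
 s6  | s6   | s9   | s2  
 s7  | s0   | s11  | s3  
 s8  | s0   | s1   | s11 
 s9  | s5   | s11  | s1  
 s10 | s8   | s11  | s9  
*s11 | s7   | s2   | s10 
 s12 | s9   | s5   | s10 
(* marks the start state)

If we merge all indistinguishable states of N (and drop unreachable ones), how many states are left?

7

States {s4,s6} cannot be reached from the start state, so discard them.
P0 = {s1,s2,s3,s5,s7,s9,s10,s11,s12} | {s0,s8}.
Split {s1,s2,s3,s5,s7,s9,s10,s11,s12} by δ(·,a) → {s1,s2,s3,s5,s9,s11,s12} and {s7,s10}.
Split {s1,s2,s3,s5,s9,s11,s12} by δ(·,a) → {s1,s2,s3,s5,s9,s12} and {s11}.
Split {s1,s2,s3,s5,s9,s12} by δ(·,b) → {s1,s2,s12} and {s3,s9} and {s5}.
Split {s1,s2,s12} by δ(·,a) → {s1,s12} and {s2}.
Stable partition: {s1,s12} | {s0,s8} | {s7,s10} | {s11} | {s3,s9} | {s5} | {s2} — 7 equivalence classes.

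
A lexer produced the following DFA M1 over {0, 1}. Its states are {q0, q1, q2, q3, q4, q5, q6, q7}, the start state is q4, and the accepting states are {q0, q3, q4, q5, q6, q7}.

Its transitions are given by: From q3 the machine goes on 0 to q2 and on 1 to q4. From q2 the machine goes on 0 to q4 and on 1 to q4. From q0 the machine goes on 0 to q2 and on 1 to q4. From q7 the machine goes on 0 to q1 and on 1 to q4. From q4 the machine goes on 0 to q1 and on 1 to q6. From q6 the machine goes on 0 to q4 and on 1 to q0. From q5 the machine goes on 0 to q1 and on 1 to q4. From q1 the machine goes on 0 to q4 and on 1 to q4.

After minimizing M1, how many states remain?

States {q3,q5,q7} cannot be reached from the start state, so discard them.
P0 = {q0,q4,q6} | {q1,q2}.
Split {q0,q4,q6} by δ(·,0) → {q0,q4} and {q6}.
Refine {q0,q4} on symbol 1: members go to different blocks, giving {q0} and {q4}.
Stable partition: {q0} | {q1,q2} | {q6} | {q4} — 4 equivalence classes.

4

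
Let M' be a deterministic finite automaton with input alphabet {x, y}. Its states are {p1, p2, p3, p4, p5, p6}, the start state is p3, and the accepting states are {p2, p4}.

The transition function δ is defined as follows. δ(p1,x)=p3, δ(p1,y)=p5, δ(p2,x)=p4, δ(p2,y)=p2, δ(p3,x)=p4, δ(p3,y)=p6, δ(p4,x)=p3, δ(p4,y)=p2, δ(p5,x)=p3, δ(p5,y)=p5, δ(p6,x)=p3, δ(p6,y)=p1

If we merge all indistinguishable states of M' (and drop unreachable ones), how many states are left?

4

Every state is reachable, so we keep all 6.
Initial partition by acceptance: {p2,p4} | {p1,p3,p5,p6}.
Split {p2,p4} by δ(·,x) → {p2} and {p4}.
On input x, block {p1,p3,p5,p6} splits into {p1,p5,p6} and {p3}.
The partition is now stable with 4 blocks: {p2} | {p1,p5,p6} | {p4} | {p3}.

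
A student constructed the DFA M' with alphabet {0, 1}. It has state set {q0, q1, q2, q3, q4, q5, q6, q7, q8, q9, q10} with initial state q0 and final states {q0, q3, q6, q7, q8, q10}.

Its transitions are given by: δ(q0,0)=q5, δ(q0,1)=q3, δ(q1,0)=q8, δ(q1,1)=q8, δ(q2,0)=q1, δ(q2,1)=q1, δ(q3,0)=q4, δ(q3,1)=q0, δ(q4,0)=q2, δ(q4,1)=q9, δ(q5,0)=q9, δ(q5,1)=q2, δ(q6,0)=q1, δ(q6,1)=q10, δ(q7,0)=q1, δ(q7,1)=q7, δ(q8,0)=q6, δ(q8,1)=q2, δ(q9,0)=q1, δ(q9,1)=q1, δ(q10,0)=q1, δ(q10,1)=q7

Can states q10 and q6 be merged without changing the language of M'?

P0 = {q0,q3,q6,q7,q8,q10} | {q1,q2,q4,q5,q9}.
Refine {q0,q3,q6,q7,q8,q10} on symbol 0: members go to different blocks, giving {q0,q3,q6,q7,q10} and {q8}.
On input 0, block {q1,q2,q4,q5,q9} splits into {q2,q4,q5,q9} and {q1}.
Refine {q0,q3,q6,q7,q10} on symbol 0: members go to different blocks, giving {q6,q7,q10} and {q0,q3}.
On input 0, block {q2,q4,q5,q9} splits into {q2,q9} and {q4,q5}.
No further refinement is possible. Final partition (6 blocks): {q6,q7,q10} | {q2,q9} | {q8} | {q1} | {q0,q3} | {q4,q5}.
q10 and q6 lie in the same block of the stable partition, so they are equivalent — no string distinguishes them.

Yes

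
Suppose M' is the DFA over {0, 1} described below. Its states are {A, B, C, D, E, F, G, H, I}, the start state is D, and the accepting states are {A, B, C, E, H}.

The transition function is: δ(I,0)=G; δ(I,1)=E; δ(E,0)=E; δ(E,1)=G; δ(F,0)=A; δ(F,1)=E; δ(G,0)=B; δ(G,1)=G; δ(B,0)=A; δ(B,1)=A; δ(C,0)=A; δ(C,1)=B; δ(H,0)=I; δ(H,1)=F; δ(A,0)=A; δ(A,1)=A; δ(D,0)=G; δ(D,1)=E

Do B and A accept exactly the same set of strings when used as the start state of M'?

Yes

First remove the unreachable states {C,F,H,I}; 5 states remain.
Initial partition by acceptance: {A,B,E} | {D,G}.
On input 1, block {A,B,E} splits into {A,B} and {E}.
Refine {D,G} on symbol 0: members go to different blocks, giving {D} and {G}.
The partition is now stable with 4 blocks: {A,B} | {D} | {E} | {G}.
B and A lie in the same block of the stable partition, so they are equivalent — no string distinguishes them.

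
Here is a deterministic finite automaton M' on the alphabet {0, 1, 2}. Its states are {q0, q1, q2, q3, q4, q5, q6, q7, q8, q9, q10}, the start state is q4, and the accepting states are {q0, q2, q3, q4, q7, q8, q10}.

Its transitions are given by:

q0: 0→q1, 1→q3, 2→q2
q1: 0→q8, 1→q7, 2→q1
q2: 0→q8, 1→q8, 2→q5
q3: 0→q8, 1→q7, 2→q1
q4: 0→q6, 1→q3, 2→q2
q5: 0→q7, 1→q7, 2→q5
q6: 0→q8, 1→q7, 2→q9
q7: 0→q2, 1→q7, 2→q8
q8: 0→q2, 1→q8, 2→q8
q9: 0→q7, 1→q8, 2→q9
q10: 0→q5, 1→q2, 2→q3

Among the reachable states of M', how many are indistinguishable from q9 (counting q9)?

Reachable states from the start: {q1,q2,q3,q4,q5,q6,q7,q8,q9}. Unreachable: {q0,q10} — drop them.
Start with accepting vs non-accepting: {q2,q3,q4,q7,q8} | {q1,q5,q6,q9}.
On input 0, block {q2,q3,q4,q7,q8} splits into {q2,q3,q7,q8} and {q4}.
Split {q2,q3,q7,q8} by δ(·,2) → {q2,q3} and {q7,q8}.
The partition is now stable with 4 blocks: {q2,q3} | {q1,q5,q6,q9} | {q4} | {q7,q8}.
The equivalence class containing q9 is {q1,q5,q6,q9}, of size 4.

4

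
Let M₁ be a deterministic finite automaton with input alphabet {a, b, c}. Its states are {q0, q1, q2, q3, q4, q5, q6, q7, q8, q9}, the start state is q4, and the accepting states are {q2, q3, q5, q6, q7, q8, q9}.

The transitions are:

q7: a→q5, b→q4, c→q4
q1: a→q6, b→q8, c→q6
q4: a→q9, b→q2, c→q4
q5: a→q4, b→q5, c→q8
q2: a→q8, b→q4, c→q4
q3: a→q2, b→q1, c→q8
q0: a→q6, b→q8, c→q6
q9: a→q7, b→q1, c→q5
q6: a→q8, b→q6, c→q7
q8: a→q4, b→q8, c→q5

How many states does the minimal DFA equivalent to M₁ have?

First remove the unreachable states {q0,q3}; 8 states remain.
Start with accepting vs non-accepting: {q2,q5,q6,q7,q8,q9} | {q1,q4}.
On input a, block {q2,q5,q6,q7,q8,q9} splits into {q2,q6,q7,q9} and {q5,q8}.
Split {q2,q6,q7,q9} by δ(·,a) → {q2,q6,q7} and {q9}.
On input b, block {q2,q6,q7} splits into {q2,q7} and {q6}.
On input a, block {q1,q4} splits into {q1} and {q4}.
Stable partition: {q2,q7} | {q1} | {q5,q8} | {q9} | {q6} | {q4} — 6 equivalence classes.

6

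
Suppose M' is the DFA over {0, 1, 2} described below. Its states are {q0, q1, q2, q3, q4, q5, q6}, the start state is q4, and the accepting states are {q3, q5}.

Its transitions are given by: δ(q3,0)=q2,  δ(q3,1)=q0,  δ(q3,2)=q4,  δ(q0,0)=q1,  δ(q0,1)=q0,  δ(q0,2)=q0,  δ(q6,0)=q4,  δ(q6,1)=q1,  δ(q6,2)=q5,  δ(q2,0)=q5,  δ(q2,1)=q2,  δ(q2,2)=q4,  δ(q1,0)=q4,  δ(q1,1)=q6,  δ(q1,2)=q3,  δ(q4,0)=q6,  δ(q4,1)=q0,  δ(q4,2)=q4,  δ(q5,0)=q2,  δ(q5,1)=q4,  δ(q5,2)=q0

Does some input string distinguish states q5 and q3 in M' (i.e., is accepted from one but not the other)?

Start with accepting vs non-accepting: {q3,q5} | {q0,q1,q2,q4,q6}.
Refine {q0,q1,q2,q4,q6} on symbol 0: members go to different blocks, giving {q0,q1,q4,q6} and {q2}.
Refine {q0,q1,q4,q6} on symbol 2: members go to different blocks, giving {q0,q4} and {q1,q6}.
No further refinement is possible. Final partition (4 blocks): {q3,q5} | {q0,q4} | {q2} | {q1,q6}.
q5 and q3 lie in the same block of the stable partition, so they are equivalent — no string distinguishes them.

No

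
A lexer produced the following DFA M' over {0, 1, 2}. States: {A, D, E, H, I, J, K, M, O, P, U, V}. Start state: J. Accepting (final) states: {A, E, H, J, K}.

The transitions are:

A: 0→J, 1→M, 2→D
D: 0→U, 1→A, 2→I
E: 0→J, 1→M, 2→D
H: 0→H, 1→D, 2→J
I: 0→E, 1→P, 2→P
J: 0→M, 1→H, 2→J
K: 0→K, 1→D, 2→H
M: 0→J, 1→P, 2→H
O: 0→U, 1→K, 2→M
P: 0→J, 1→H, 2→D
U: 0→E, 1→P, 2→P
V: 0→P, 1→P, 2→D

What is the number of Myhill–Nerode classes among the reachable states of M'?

7

Reachable states from the start: {A,D,E,H,I,J,M,P,U}. Unreachable: {K,O,V} — drop them.
Initial partition by acceptance: {A,E,H,J} | {D,I,M,P,U}.
On input 0, block {A,E,H,J} splits into {A,E,H} and {J}.
Split {A,E,H} by δ(·,0) → {A,E} and {H}.
Refine {D,I,M,P,U} on symbol 0: members go to different blocks, giving {I,U} and {M,P} and {D}.
On input 1, block {M,P} splits into {M} and {P}.
No further refinement is possible. Final partition (7 blocks): {A,E} | {I,U} | {J} | {H} | {M} | {D} | {P}.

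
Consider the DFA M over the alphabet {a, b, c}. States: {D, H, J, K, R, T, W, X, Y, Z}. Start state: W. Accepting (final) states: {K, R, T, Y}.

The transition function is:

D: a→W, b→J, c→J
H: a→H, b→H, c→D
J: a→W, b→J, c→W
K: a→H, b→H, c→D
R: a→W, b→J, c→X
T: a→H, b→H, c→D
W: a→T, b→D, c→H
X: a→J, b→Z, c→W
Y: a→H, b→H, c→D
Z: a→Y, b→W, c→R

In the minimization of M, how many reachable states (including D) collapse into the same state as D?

States {K,R,X,Y,Z} cannot be reached from the start state, so discard them.
P0 = {T} | {D,H,J,W}.
Refine {D,H,J,W} on symbol a: members go to different blocks, giving {D,H,J} and {W}.
Refine {D,H,J} on symbol a: members go to different blocks, giving {D,J} and {H}.
On input c, block {D,J} splits into {D} and {J}.
Stable partition: {T} | {D} | {W} | {H} | {J} — 5 equivalence classes.
The equivalence class containing D is {D}, of size 1.

1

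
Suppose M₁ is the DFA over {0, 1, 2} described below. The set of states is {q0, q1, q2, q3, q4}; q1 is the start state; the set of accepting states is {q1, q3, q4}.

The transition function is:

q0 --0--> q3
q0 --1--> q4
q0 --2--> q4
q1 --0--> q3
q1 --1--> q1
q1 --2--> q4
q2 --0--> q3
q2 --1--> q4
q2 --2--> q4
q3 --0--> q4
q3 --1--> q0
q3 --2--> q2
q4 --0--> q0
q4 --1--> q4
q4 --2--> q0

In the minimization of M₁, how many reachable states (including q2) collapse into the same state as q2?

All states are reachable from the start state.
Start with accepting vs non-accepting: {q1,q3,q4} | {q0,q2}.
Split {q1,q3,q4} by δ(·,0) → {q1,q3} and {q4}.
Split {q1,q3} by δ(·,0) → {q1} and {q3}.
No further refinement is possible. Final partition (4 blocks): {q1} | {q0,q2} | {q4} | {q3}.
The equivalence class containing q2 is {q0,q2}, of size 2.

2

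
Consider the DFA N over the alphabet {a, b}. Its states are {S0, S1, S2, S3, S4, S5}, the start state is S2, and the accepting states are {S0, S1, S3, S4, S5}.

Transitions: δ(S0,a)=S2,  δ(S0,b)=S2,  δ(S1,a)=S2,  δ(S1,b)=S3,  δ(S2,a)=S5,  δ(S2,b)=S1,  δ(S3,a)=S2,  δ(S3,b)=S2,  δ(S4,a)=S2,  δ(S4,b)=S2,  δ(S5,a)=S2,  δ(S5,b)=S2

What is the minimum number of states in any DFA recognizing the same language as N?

First remove the unreachable states {S0,S4}; 4 states remain.
Initial partition by acceptance: {S1,S3,S5} | {S2}.
Split {S1,S3,S5} by δ(·,b) → {S3,S5} and {S1}.
No further refinement is possible. Final partition (3 blocks): {S3,S5} | {S2} | {S1}.

3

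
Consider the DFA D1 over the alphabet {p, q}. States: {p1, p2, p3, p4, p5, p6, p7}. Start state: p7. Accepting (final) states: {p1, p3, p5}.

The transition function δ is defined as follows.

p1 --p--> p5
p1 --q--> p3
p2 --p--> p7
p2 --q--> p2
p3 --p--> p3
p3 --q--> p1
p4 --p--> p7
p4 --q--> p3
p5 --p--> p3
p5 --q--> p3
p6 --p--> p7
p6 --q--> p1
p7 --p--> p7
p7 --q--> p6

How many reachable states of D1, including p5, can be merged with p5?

3

Reachable states from the start: {p1,p3,p5,p6,p7}. Unreachable: {p2,p4} — drop them.
Start with accepting vs non-accepting: {p1,p3,p5} | {p6,p7}.
Split {p6,p7} by δ(·,q) → {p6} and {p7}.
No further refinement is possible. Final partition (3 blocks): {p1,p3,p5} | {p6} | {p7}.
The equivalence class containing p5 is {p1,p3,p5}, of size 3.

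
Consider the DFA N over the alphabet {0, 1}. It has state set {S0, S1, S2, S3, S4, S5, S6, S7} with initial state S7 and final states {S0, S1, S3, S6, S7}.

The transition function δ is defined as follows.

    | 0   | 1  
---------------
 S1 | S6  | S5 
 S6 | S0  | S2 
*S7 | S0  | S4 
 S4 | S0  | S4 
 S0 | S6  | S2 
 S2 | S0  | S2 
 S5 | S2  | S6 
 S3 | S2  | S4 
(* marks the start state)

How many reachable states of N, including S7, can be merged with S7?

3

First remove the unreachable states {S1,S3,S5}; 5 states remain.
P0 = {S0,S6,S7} | {S2,S4}.
The partition is now stable with 2 blocks: {S0,S6,S7} | {S2,S4}.
The equivalence class containing S7 is {S0,S6,S7}, of size 3.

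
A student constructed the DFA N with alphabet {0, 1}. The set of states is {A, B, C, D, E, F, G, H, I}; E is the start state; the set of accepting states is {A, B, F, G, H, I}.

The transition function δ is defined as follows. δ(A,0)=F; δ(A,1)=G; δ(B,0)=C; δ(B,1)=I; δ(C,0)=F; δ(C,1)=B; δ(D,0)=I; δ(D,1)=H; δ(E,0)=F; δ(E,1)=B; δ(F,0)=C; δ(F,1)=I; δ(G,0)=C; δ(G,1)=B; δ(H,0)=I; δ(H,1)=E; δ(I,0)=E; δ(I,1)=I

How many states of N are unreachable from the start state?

4

Starting at E and following transitions, the reachable set is {B, C, E, F, I}. That leaves A, D, G, H unreachable — 4 in total.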